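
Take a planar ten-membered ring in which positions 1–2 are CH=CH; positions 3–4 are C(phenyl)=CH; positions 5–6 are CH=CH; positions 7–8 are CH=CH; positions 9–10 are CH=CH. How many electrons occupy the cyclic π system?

Check conjugation: every atom in a ring double bond is sp² and brings one electron to the p orbital — every position has a p orbital, so the cyclic π system is continuous.
Counting π electrons: 5 × 2 = 10 from the 5 double-bond units.

10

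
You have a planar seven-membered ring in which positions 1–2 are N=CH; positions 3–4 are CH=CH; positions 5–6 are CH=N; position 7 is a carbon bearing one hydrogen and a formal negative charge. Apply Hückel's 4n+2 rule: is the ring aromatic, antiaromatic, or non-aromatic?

Antiaromatic

Every ring atom contributes a p orbital perpendicular to the ring (the double-bond atoms are sp², each contributing one p electron; the doubly-bonded nitrogens are pyridine-type — their lone pairs lie in the ring plane, leaving one electron in the p orbital; the carbanion's lone pair occupies the p orbital), so the π system is cyclic and fully conjugated.
Tallying contributions gives 3 × 2 = 6 from the double-bond units + 2 from the CH(-) atom = 8.
8 = 4(2); a planar, fully conjugated 4n system is antiaromatic.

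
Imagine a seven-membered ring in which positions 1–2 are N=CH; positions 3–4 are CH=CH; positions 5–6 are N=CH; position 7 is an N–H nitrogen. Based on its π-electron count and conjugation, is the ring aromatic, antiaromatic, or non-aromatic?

Check conjugation: every atom in a ring double bond is sp² and brings one electron to the p orbital; the doubly-bonded nitrogens are pyridine-type — their lone pairs lie in the ring plane, leaving one electron in the p orbital; the pyrrole-type nitrogen donates its lone pair from the p orbital — every position has a p orbital, so the cyclic π system is continuous.
π-electron count: 3 × 2 = 6 from the double-bond units + 2 from the NH atom = 8.
8 is a 4n count (n = 2), so the planar conjugated ring is antiaromatic.

Antiaromatic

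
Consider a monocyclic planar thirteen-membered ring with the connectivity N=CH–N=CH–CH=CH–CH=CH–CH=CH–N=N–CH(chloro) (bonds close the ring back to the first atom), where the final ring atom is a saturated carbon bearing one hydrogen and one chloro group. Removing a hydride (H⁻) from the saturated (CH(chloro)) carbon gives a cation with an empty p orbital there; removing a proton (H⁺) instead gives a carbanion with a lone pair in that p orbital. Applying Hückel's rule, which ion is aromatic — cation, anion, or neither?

Once that carbon is sp², every ring atom has a p orbital and both ions are fully conjugated.
Cation: 6 × 2 + 0 = 12 π electrons → 4(3), antiaromatic.
Anion: 6 × 2 + 2 = 14 π electrons → 4(3)+2, aromatic.

The anion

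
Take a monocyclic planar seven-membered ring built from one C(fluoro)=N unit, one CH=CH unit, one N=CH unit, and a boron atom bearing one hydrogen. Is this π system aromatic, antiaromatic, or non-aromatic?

Aromatic

All ring atoms are sp² and supply a p orbital to the ring (the double-bond atoms are sp², each contributing one p electron; the doubly-bonded nitrogens are pyridine-type — their lone pairs lie in the ring plane, leaving one electron in the p orbital; the boron has an empty p orbital); the conjugation is uninterrupted.
Tallying contributions gives 3 × 2 = 6 from the double-bond units + 0 from the BH atom = 6.
That gives a 4n+2 count (6, n = 1).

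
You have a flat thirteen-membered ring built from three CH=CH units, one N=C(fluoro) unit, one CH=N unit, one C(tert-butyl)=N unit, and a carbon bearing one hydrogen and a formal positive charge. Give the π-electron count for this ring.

The p orbitals form a continuous loop: every atom in a ring double bond is sp² and brings one electron to the p orbital; the doubly-bonded nitrogens are pyridine-type — their lone pairs lie in the ring plane, leaving one electron in the p orbital; the carbocation has an empty p orbital. The ring is fully conjugated.
Adding the contributions, 6 × 2 = 12 from the double-bond units + 0 from the CH(+) atom = 12.

12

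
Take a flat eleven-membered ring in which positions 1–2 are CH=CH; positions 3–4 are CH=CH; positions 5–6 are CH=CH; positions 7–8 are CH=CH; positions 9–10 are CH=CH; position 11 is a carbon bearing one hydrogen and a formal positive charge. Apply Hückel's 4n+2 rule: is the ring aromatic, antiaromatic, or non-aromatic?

Aromatic

The p orbitals form a continuous loop: the double-bond atoms are sp², each contributing one p electron; the carbocation has an empty p orbital. The ring is fully conjugated.
Tallying contributions gives 5 × 2 = 10 from the double-bond units + 0 from the CH(+) atom = 10.
With 10 π electrons (n = 2), the Hückel 4n+2 condition holds.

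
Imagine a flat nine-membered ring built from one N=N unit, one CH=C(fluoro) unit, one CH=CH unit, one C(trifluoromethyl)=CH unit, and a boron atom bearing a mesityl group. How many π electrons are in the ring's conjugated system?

8

All ring atoms are sp² and supply a p orbital to the ring (each doubly-bonded ring atom is sp² with one p-orbital electron; each =N– nitrogen is pyridine-type (lone pair in the sp² plane, one electron in the p orbital); the boron has an empty p orbital); the conjugation is uninterrupted.
Counting π electrons: 4 × 2 = 8 from the double-bond units + 0 from the B(mesityl) atom = 8.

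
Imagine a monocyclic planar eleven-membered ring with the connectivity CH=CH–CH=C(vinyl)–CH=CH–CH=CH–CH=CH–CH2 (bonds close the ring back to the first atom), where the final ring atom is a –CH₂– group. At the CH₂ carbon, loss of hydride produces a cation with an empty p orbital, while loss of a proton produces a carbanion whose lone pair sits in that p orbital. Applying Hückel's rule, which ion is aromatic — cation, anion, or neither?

Once that carbon is sp², every ring atom has a p orbital and both ions are fully conjugated.
Cation: 5 × 2 + 0 = 10 π electrons → 4(2)+2, aromatic.
Anion: 5 × 2 + 2 = 12 π electrons → 4(3), antiaromatic.

The cation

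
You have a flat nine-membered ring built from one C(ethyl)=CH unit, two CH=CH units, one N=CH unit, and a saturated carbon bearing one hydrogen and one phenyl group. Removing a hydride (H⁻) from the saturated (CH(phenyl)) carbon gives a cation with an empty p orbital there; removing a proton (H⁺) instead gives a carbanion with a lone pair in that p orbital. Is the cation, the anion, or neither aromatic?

Both ions have a continuous loop of p orbitals — each ring atom is sp².
Cation: 4 × 2 + 0 = 8 π electrons → 4(2), antiaromatic.
Anion: 4 × 2 + 2 = 10 π electrons → 4(2)+2, aromatic.

The anion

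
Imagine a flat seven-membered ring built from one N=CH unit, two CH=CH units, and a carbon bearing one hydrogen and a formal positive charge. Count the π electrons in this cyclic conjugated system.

6

The p orbitals form a continuous loop: each doubly-bonded ring atom is sp² with one p-orbital electron; each =N– nitrogen is pyridine-type (lone pair in the sp² plane, one electron in the p orbital); the carbocation has an empty p orbital. The ring is fully conjugated.
π-electron count: 3 × 2 = 6 from the double-bond units + 0 from the CH(+) atom = 6.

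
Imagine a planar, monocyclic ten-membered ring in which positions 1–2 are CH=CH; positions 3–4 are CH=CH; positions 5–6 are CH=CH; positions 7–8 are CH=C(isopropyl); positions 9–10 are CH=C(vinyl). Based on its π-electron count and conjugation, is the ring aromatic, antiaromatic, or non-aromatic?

All ring atoms are sp² and supply a p orbital to the ring (every atom in a ring double bond is sp² and brings one electron to the p orbital); the conjugation is uninterrupted.
Tallying contributions gives 5 × 2 = 10 from the 5 double-bond units.
That gives a 4n+2 count (10, n = 2).

Aromatic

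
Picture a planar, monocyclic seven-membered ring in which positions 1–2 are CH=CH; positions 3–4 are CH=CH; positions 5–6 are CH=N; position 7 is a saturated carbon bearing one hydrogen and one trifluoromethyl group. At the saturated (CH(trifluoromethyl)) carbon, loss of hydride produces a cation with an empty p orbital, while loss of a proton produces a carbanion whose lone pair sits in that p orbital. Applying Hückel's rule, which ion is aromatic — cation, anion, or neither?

The cation

Both ions have a continuous loop of p orbitals — each ring atom is sp².
Cation: 3 × 2 + 0 = 6 π electrons → 4(1)+2, aromatic.
Anion: 3 × 2 + 2 = 8 π electrons → 4(2), antiaromatic.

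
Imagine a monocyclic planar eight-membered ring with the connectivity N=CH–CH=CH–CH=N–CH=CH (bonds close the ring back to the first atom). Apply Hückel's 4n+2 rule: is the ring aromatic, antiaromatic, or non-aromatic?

Antiaromatic

The p orbitals form a continuous loop: the double-bond atoms are sp², each contributing one p electron; each sp² =N– keeps its lone pair in-plane and puts one electron into the π system. The ring is fully conjugated.
Adding the contributions, 4 × 2 = 8 from the 4 double-bond units.
A 4n π count (8, n = 2) in a planar conjugated ring means antiaromatic.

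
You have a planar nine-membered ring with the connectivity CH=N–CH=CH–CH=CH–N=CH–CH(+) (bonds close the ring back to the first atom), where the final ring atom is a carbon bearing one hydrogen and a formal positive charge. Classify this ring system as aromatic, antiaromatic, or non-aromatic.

Antiaromatic

The p orbitals form a continuous loop: the double-bond atoms are sp², each contributing one p electron; each sp² =N– keeps its lone pair in-plane and puts one electron into the π system; the carbocation has an empty p orbital. The ring is fully conjugated.
Tallying contributions gives 4 × 2 = 8 from the double-bond units + 0 from the CH(+) atom = 8.
With 8 = 4·2 π electrons, Hückel's rule classifies the planar ring as antiaromatic.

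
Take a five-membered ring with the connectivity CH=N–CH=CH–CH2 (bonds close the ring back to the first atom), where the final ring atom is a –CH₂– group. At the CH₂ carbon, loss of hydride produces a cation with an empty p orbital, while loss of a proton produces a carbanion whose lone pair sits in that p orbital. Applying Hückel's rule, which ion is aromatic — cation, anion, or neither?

The anion

In either ion the ring is fully conjugated: every atom, including the new sp² carbon, supplies a p orbital.
Cation: 2 × 2 + 0 = 4 π electrons → 4(1), antiaromatic.
Anion: 2 × 2 + 2 = 6 π electrons → 4(1)+2, aromatic.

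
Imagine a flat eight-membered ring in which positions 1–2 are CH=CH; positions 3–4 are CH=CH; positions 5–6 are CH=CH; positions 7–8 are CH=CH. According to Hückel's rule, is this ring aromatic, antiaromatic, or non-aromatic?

Antiaromatic

Check conjugation: each doubly-bonded ring atom is sp² with one p-orbital electron — every position has a p orbital, so the cyclic π system is continuous.
Tallying contributions gives 4 × 2 = 8 from the 4 double-bond units.
8 = 4(2); a planar, fully conjugated 4n system is antiaromatic.
This is cyclooctatetraene.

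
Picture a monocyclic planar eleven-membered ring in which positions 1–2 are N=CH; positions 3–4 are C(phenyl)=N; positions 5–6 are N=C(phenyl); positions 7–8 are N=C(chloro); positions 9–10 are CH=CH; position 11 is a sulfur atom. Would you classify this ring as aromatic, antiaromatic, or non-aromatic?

Antiaromatic

The p orbitals form a continuous loop: every atom in a ring double bond is sp² and brings one electron to the p orbital; each sp² =N– keeps its lone pair in-plane and puts one electron into the π system; the sulfur donates one lone pair from its p orbital. The ring is fully conjugated.
Adding the contributions, 5 × 2 = 10 from the double-bond units + 2 from the S atom = 12.
12 is a 4n count (n = 3), so the planar conjugated ring is antiaromatic.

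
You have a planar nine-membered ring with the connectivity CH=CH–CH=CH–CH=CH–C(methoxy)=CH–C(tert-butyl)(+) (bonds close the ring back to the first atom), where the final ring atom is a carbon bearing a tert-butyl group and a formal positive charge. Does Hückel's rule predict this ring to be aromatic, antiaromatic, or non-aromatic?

Antiaromatic

The p orbitals form a continuous loop: every atom in a ring double bond is sp² and brings one electron to the p orbital; the carbocation has an empty p orbital. The ring is fully conjugated.
Tallying contributions gives 4 × 2 = 8 from the double-bond units + 0 from the C(tert-butyl)(+) atom = 8.
A 4n π count (8, n = 2) in a planar conjugated ring means antiaromatic.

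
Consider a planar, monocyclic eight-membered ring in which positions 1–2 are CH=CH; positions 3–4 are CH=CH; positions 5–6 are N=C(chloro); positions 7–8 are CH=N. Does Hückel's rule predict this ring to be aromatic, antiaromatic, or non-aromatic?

Antiaromatic

Every ring atom contributes a p orbital perpendicular to the ring (the double-bond atoms are sp², each contributing one p electron; each =N– nitrogen is pyridine-type (lone pair in the sp² plane, one electron in the p orbital)), so the π system is cyclic and fully conjugated.
π-electron count: 4 × 2 = 8 from the 4 double-bond units.
8 = 4(2); a planar, fully conjugated 4n system is antiaromatic.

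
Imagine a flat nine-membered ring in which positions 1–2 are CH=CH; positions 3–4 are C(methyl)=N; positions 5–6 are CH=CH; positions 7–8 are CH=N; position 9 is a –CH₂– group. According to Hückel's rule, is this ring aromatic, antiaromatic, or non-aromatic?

Because the tetrahedral CH₂ carbon is sp³ and has no p orbital in the ring π system at the CH2 position, the π system cannot extend all the way around the ring.
A ring that is not fully conjugated cannot be aromatic or antiaromatic regardless of its π-electron count.

Non-aromatic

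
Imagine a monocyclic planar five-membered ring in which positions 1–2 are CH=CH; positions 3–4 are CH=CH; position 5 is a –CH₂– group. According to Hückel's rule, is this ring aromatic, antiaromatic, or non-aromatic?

Non-aromatic

The CH2 position has four σ bonds — the tetrahedral CH₂ carbon is sp³ and has no p orbital in the ring π system — so the cyclic conjugation is interrupted.
Broken conjugation rules out both aromaticity and antiaromaticity.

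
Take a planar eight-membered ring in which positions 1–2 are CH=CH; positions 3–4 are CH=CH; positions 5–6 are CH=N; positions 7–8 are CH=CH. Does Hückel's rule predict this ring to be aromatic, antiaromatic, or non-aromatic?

Antiaromatic

Every ring atom contributes a p orbital perpendicular to the ring (the double-bond atoms are sp², each contributing one p electron; the doubly-bonded nitrogens are pyridine-type — their lone pairs lie in the ring plane, leaving one electron in the p orbital), so the π system is cyclic and fully conjugated.
Tallying contributions gives 4 × 2 = 8 from the 4 double-bond units.
A 4n π count (8, n = 2) in a planar conjugated ring means antiaromatic.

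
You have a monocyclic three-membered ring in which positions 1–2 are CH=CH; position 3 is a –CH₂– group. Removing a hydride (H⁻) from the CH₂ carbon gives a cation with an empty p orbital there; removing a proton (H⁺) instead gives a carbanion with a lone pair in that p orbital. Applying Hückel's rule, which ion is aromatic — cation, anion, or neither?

In either ion the ring is fully conjugated: every atom, including the new sp² carbon, supplies a p orbital.
Cation: 1 × 2 + 0 = 2 π electrons → 4(0)+2, aromatic.
Anion: 1 × 2 + 2 = 4 π electrons → 4(1), antiaromatic.

The cation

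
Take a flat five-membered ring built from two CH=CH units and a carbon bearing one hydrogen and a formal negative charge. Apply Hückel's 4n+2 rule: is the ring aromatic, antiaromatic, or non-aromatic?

Aromatic

All ring atoms are sp² and supply a p orbital to the ring (each doubly-bonded ring atom is sp² with one p-orbital electron; the carbanion's lone pair occupies the p orbital); the conjugation is uninterrupted.
Tallying contributions gives 2 × 2 = 4 from the double-bond units + 2 from the CH(-) atom = 6.
With 6 π electrons (n = 1), the Hückel 4n+2 condition holds.
(This ring is the cyclopentadienyl anion.)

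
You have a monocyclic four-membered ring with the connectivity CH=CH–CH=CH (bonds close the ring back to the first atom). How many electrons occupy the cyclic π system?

4

All ring atoms are sp² and supply a p orbital to the ring (each doubly-bonded ring atom is sp² with one p-orbital electron); the conjugation is uninterrupted.
Counting π electrons: 2 × 2 = 4 from the 2 double-bond units.
This is cyclobutadiene.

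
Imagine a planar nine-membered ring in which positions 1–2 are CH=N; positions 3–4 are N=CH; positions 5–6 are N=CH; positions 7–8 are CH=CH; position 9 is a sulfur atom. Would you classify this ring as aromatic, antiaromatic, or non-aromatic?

Every ring atom contributes a p orbital perpendicular to the ring (each doubly-bonded ring atom is sp² with one p-orbital electron; each sp² =N– keeps its lone pair in-plane and puts one electron into the π system; the sulfur donates one lone pair from its p orbital), so the π system is cyclic and fully conjugated.
Adding the contributions, 4 × 2 = 8 from the double-bond units + 2 from the S atom = 10.
That gives a 4n+2 count (10, n = 2).

Aromatic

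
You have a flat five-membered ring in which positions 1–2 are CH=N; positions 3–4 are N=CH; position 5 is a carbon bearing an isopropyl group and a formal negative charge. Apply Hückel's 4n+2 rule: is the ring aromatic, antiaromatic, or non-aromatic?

Aromatic

Check conjugation: the double-bond atoms are sp², each contributing one p electron; each =N– nitrogen is pyridine-type (lone pair in the sp² plane, one electron in the p orbital); the carbanion's lone pair occupies the p orbital — every position has a p orbital, so the cyclic π system is continuous.
Tallying contributions gives 2 × 2 = 4 from the double-bond units + 2 from the C(isopropyl)(-) atom = 6.
That gives a 4n+2 count (6, n = 1).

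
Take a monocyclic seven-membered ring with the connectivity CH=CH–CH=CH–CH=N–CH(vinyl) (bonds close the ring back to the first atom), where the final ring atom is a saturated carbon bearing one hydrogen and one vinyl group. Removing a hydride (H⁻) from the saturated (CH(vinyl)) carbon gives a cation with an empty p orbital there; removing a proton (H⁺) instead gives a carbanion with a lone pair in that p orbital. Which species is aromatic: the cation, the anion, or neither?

Once that carbon is sp², every ring atom has a p orbital and both ions are fully conjugated.
Cation: 3 × 2 + 0 = 6 π electrons → 4(1)+2, aromatic.
Anion: 3 × 2 + 2 = 8 π electrons → 4(2), antiaromatic.

The cation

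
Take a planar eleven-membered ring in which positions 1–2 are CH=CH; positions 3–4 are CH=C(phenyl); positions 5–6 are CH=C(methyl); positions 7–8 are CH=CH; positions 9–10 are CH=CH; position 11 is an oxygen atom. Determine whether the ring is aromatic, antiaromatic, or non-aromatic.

Antiaromatic

Check conjugation: the double-bond atoms are sp², each contributing one p electron; the oxygen donates one lone pair from its p orbital — every position has a p orbital, so the cyclic π system is continuous.
Tallying contributions gives 5 × 2 = 10 from the double-bond units + 2 from the O atom = 12.
With 12 = 4·3 π electrons, Hückel's rule classifies the planar ring as antiaromatic.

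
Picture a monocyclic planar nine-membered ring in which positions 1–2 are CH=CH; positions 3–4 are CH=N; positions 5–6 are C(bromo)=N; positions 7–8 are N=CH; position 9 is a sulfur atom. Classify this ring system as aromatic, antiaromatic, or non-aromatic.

Aromatic

All ring atoms are sp² and supply a p orbital to the ring (each doubly-bonded ring atom is sp² with one p-orbital electron; each sp² =N– keeps its lone pair in-plane and puts one electron into the π system; the sulfur donates one lone pair from its p orbital); the conjugation is uninterrupted.
Tallying contributions gives 4 × 2 = 8 from the double-bond units + 2 from the S atom = 10.
That gives a 4n+2 count (10, n = 2).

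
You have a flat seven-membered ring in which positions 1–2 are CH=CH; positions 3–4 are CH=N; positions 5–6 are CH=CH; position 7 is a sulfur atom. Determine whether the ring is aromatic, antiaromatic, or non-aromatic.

Antiaromatic

The p orbitals form a continuous loop: the double-bond atoms are sp², each contributing one p electron; each sp² =N– keeps its lone pair in-plane and puts one electron into the π system; the sulfur donates one lone pair from its p orbital. The ring is fully conjugated.
Counting π electrons: 3 × 2 = 6 from the double-bond units + 2 from the S atom = 8.
8 is a 4n count (n = 2), so the planar conjugated ring is antiaromatic.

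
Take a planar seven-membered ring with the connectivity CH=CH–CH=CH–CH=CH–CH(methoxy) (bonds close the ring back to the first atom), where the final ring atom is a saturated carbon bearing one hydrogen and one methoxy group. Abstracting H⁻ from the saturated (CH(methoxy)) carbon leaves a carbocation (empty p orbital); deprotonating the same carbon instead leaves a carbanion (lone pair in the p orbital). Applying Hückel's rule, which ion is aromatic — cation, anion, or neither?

The cation

Both ions have a continuous loop of p orbitals — each ring atom is sp².
Cation: 3 × 2 + 0 = 6 π electrons → 4(1)+2, aromatic.
Anion: 3 × 2 + 2 = 8 π electrons → 4(2), antiaromatic.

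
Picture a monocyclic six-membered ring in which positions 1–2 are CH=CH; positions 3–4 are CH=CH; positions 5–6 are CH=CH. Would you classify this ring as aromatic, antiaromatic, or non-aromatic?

All ring atoms are sp² and supply a p orbital to the ring (the double-bond atoms are sp², each contributing one p electron); the conjugation is uninterrupted.
Counting π electrons: 3 × 2 = 6 from the 3 double-bond units.
With 6 π electrons (n = 1), the Hückel 4n+2 condition holds.
This is benzene.

Aromatic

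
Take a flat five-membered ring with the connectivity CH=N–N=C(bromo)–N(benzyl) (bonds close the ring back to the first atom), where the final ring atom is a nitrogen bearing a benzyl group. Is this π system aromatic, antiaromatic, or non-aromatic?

Aromatic

Check conjugation: each doubly-bonded ring atom is sp² with one p-orbital electron; the doubly-bonded nitrogens are pyridine-type — their lone pairs lie in the ring plane, leaving one electron in the p orbital; the pyrrole-type nitrogen donates its lone pair from the p orbital — every position has a p orbital, so the cyclic π system is continuous.
Tallying contributions gives 2 × 2 = 4 from the double-bond units + 2 from the N(benzyl) atom = 6.
With 6 π electrons (n = 1), the Hückel 4n+2 condition holds.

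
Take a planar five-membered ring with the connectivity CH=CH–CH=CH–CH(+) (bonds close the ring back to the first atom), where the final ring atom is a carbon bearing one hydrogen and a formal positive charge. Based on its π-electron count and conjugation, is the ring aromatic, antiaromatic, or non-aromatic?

All ring atoms are sp² and supply a p orbital to the ring (the double-bond atoms are sp², each contributing one p electron; the carbocation has an empty p orbital); the conjugation is uninterrupted.
Adding the contributions, 2 × 2 = 4 from the double-bond units + 0 from the CH(+) atom = 4.
With 4 = 4·1 π electrons, Hückel's rule classifies the planar ring as antiaromatic.
(This ring is the cyclopentadienyl cation.)

Antiaromatic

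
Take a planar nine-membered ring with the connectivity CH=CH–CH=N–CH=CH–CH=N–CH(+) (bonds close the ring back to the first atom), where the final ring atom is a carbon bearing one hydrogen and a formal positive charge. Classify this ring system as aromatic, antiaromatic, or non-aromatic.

The p orbitals form a continuous loop: the double-bond atoms are sp², each contributing one p electron; the doubly-bonded nitrogens are pyridine-type — their lone pairs lie in the ring plane, leaving one electron in the p orbital; the carbocation has an empty p orbital. The ring is fully conjugated.
Tallying contributions gives 4 × 2 = 8 from the double-bond units + 0 from the CH(+) atom = 8.
With 8 = 4·2 π electrons, Hückel's rule classifies the planar ring as antiaromatic.

Antiaromatic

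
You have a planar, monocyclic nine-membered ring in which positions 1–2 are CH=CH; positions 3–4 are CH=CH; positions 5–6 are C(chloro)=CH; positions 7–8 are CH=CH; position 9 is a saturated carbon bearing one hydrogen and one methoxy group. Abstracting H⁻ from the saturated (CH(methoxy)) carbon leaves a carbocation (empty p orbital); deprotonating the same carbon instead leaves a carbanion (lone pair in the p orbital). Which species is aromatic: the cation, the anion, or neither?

The anion

Both ions have a continuous loop of p orbitals — each ring atom is sp².
Cation: 4 × 2 + 0 = 8 π electrons → 4(2), antiaromatic.
Anion: 4 × 2 + 2 = 10 π electrons → 4(2)+2, aromatic.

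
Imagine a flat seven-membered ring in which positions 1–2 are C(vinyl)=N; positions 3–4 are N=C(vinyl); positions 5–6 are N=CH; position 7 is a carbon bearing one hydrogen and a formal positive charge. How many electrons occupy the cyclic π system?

6

Check conjugation: each doubly-bonded ring atom is sp² with one p-orbital electron; the doubly-bonded nitrogens are pyridine-type — their lone pairs lie in the ring plane, leaving one electron in the p orbital; the carbocation has an empty p orbital — every position has a p orbital, so the cyclic π system is continuous.
π-electron count: 3 × 2 = 6 from the double-bond units + 0 from the CH(+) atom = 6.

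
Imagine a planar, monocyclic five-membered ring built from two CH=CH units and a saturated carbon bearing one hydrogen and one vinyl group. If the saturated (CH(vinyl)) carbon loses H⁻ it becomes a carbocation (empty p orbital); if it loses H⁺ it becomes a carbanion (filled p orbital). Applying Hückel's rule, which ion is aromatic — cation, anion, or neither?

Both ions have a continuous loop of p orbitals — each ring atom is sp².
Cation: 2 × 2 + 0 = 4 π electrons → 4(1), antiaromatic.
Anion: 2 × 2 + 2 = 6 π electrons → 4(1)+2, aromatic.

The anion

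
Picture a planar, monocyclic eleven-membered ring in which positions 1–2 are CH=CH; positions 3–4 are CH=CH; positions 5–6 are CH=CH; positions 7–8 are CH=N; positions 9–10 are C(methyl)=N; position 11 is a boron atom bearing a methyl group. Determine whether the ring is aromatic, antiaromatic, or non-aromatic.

Aromatic

Check conjugation: the double-bond atoms are sp², each contributing one p electron; each sp² =N– keeps its lone pair in-plane and puts one electron into the π system; the boron has an empty p orbital — every position has a p orbital, so the cyclic π system is continuous.
Adding the contributions, 5 × 2 = 10 from the double-bond units + 0 from the B(methyl) atom = 10.
That gives a 4n+2 count (10, n = 2).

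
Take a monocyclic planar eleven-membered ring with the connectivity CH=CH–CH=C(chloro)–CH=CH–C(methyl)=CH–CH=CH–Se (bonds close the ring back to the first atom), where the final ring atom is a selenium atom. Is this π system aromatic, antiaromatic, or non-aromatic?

Antiaromatic

All ring atoms are sp² and supply a p orbital to the ring (the double-bond atoms are sp², each contributing one p electron; the selenium donates one lone pair from its p orbital); the conjugation is uninterrupted.
π-electron count: 5 × 2 = 10 from the double-bond units + 2 from the Se atom = 12.
12 is a 4n count (n = 3), so the planar conjugated ring is antiaromatic.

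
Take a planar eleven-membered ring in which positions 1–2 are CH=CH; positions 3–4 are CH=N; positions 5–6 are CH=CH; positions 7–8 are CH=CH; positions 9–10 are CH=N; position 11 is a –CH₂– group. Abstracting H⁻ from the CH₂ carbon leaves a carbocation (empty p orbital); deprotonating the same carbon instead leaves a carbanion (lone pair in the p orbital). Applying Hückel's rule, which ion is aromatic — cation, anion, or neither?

Once that carbon is sp², every ring atom has a p orbital and both ions are fully conjugated.
Cation: 5 × 2 + 0 = 10 π electrons → 4(2)+2, aromatic.
Anion: 5 × 2 + 2 = 12 π electrons → 4(3), antiaromatic.

The cation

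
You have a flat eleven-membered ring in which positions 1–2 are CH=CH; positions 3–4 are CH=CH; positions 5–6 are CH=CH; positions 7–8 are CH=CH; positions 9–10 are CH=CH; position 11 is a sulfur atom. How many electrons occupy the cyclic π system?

12

Check conjugation: each doubly-bonded ring atom is sp² with one p-orbital electron; the sulfur donates one lone pair from its p orbital — every position has a p orbital, so the cyclic π system is continuous.
π-electron count: 5 × 2 = 10 from the double-bond units + 2 from the S atom = 12.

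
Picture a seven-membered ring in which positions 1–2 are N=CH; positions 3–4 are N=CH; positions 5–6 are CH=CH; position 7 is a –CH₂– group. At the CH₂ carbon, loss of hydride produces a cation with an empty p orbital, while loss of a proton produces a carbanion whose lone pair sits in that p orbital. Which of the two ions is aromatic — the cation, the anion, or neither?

In either ion the ring is fully conjugated: every atom, including the new sp² carbon, supplies a p orbital.
Cation: 3 × 2 + 0 = 6 π electrons → 4(1)+2, aromatic.
Anion: 3 × 2 + 2 = 8 π electrons → 4(2), antiaromatic.

The cation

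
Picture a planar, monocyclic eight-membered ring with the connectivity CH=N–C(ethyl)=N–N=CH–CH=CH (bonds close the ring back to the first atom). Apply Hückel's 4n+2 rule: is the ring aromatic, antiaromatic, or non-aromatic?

Antiaromatic

All ring atoms are sp² and supply a p orbital to the ring (the double-bond atoms are sp², each contributing one p electron; each =N– nitrogen is pyridine-type (lone pair in the sp² plane, one electron in the p orbital)); the conjugation is uninterrupted.
Tallying contributions gives 4 × 2 = 8 from the 4 double-bond units.
8 is a 4n count (n = 2), so the planar conjugated ring is antiaromatic.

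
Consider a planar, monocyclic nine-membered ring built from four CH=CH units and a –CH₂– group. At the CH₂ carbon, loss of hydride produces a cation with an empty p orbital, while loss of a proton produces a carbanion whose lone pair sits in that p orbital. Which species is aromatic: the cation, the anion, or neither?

The anion

In either ion the ring is fully conjugated: every atom, including the new sp² carbon, supplies a p orbital.
Cation: 4 × 2 + 0 = 8 π electrons → 4(2), antiaromatic.
Anion: 4 × 2 + 2 = 10 π electrons → 4(2)+2, aromatic.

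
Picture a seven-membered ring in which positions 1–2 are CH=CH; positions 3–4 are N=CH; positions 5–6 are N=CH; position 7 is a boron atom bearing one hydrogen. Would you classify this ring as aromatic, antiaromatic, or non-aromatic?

The p orbitals form a continuous loop: the double-bond atoms are sp², each contributing one p electron; each =N– nitrogen is pyridine-type (lone pair in the sp² plane, one electron in the p orbital); the boron has an empty p orbital. The ring is fully conjugated.
Tallying contributions gives 3 × 2 = 6 from the double-bond units + 0 from the BH atom = 6.
6 = 4(1) + 2, which satisfies Hückel's 4n+2 rule.

Aromatic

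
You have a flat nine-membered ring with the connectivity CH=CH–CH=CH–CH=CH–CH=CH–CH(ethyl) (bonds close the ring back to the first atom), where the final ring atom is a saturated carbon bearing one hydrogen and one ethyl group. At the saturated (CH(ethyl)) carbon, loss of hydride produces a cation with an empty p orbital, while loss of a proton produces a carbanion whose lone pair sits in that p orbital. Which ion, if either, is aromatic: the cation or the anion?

The anion

Once that carbon is sp², every ring atom has a p orbital and both ions are fully conjugated.
Cation: 4 × 2 + 0 = 8 π electrons → 4(2), antiaromatic.
Anion: 4 × 2 + 2 = 10 π electrons → 4(2)+2, aromatic.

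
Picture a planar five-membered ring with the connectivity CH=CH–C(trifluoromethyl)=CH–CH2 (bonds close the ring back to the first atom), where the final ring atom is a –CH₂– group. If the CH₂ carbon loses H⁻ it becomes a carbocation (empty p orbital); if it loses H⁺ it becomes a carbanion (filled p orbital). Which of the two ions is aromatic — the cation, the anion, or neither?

The anion

Both ions have a continuous loop of p orbitals — each ring atom is sp².
Cation: 2 × 2 + 0 = 4 π electrons → 4(1), antiaromatic.
Anion: 2 × 2 + 2 = 6 π electrons → 4(1)+2, aromatic.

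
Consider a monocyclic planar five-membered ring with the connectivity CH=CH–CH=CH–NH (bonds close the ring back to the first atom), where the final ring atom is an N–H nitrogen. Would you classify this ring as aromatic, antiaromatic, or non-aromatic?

All ring atoms are sp² and supply a p orbital to the ring (each doubly-bonded ring atom is sp² with one p-orbital electron; the pyrrole-type nitrogen donates its lone pair from the p orbital); the conjugation is uninterrupted.
Tallying contributions gives 2 × 2 = 4 from the double-bond units + 2 from the NH atom = 6.
With 6 π electrons (n = 1), the Hückel 4n+2 condition holds.

Aromatic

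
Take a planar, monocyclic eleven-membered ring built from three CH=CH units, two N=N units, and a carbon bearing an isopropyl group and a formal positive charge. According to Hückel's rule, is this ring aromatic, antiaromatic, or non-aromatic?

Every ring atom contributes a p orbital perpendicular to the ring (each doubly-bonded ring atom is sp² with one p-orbital electron; the doubly-bonded nitrogens are pyridine-type — their lone pairs lie in the ring plane, leaving one electron in the p orbital; the carbocation has an empty p orbital), so the π system is cyclic and fully conjugated.
Tallying contributions gives 5 × 2 = 10 from the double-bond units + 0 from the C(isopropyl)(+) atom = 10.
With 10 π electrons (n = 2), the Hückel 4n+2 condition holds.

Aromatic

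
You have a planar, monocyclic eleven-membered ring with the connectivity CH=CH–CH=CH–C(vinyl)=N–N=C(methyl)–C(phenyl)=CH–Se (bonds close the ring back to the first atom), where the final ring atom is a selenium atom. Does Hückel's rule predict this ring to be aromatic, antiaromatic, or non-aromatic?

Every ring atom contributes a p orbital perpendicular to the ring (the double-bond atoms are sp², each contributing one p electron; the doubly-bonded nitrogens are pyridine-type — their lone pairs lie in the ring plane, leaving one electron in the p orbital; the selenium donates one lone pair from its p orbital), so the π system is cyclic and fully conjugated.
Counting π electrons: 5 × 2 = 10 from the double-bond units + 2 from the Se atom = 12.
12 is a 4n count (n = 3), so the planar conjugated ring is antiaromatic.

Antiaromatic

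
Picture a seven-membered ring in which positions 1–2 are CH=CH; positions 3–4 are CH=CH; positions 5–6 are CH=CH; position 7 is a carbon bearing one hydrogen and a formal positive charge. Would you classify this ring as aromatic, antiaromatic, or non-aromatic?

Aromatic

All ring atoms are sp² and supply a p orbital to the ring (each doubly-bonded ring atom is sp² with one p-orbital electron; the carbocation has an empty p orbital); the conjugation is uninterrupted.
π-electron count: 3 × 2 = 6 from the double-bond units + 0 from the CH(+) atom = 6.
With 6 π electrons (n = 1), the Hückel 4n+2 condition holds.
This is the tropylium cation.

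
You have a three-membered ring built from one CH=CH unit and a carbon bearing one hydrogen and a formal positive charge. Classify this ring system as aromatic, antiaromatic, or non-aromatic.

The p orbitals form a continuous loop: the double-bond atoms are sp², each contributing one p electron; the carbocation has an empty p orbital. The ring is fully conjugated.
π-electron count: 1 × 2 = 2 from the double-bond unit + 0 from the CH(+) atom = 2.
That gives a 4n+2 count (2, n = 0).
(This ring is the cyclopropenyl cation.)

Aromatic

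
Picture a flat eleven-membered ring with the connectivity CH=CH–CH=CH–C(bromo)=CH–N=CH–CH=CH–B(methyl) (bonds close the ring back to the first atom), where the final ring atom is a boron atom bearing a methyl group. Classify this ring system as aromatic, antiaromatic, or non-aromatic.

The p orbitals form a continuous loop: the double-bond atoms are sp², each contributing one p electron; each sp² =N– keeps its lone pair in-plane and puts one electron into the π system; the boron has an empty p orbital. The ring is fully conjugated.
Counting π electrons: 5 × 2 = 10 from the double-bond units + 0 from the B(methyl) atom = 10.
10 = 4(2) + 2, which satisfies Hückel's 4n+2 rule.

Aromatic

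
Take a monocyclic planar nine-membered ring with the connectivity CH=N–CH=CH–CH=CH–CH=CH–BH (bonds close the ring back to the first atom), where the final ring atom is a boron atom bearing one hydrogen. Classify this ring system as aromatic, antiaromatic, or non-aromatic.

The p orbitals form a continuous loop: the double-bond atoms are sp², each contributing one p electron; each =N– nitrogen is pyridine-type (lone pair in the sp² plane, one electron in the p orbital); the boron has an empty p orbital. The ring is fully conjugated.
Tallying contributions gives 4 × 2 = 8 from the double-bond units + 0 from the BH atom = 8.
With 8 = 4·2 π electrons, Hückel's rule classifies the planar ring as antiaromatic.

Antiaromatic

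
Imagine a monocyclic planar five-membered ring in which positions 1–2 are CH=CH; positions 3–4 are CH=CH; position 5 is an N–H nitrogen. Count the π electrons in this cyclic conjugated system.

All ring atoms are sp² and supply a p orbital to the ring (every atom in a ring double bond is sp² and brings one electron to the p orbital; the pyrrole-type nitrogen donates its lone pair from the p orbital); the conjugation is uninterrupted.
Counting π electrons: 2 × 2 = 4 from the double-bond units + 2 from the NH atom = 6.
(This ring is pyrrole.)

6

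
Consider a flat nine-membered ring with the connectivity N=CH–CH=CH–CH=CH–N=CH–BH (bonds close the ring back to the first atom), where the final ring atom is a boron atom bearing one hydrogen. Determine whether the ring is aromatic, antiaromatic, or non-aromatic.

Antiaromatic

The p orbitals form a continuous loop: every atom in a ring double bond is sp² and brings one electron to the p orbital; the doubly-bonded nitrogens are pyridine-type — their lone pairs lie in the ring plane, leaving one electron in the p orbital; the boron has an empty p orbital. The ring is fully conjugated.
π-electron count: 4 × 2 = 8 from the double-bond units + 0 from the BH atom = 8.
With 8 = 4·2 π electrons, Hückel's rule classifies the planar ring as antiaromatic.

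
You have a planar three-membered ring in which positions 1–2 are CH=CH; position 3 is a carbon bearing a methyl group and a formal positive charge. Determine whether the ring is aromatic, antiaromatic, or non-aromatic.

Aromatic

Every ring atom contributes a p orbital perpendicular to the ring (every atom in a ring double bond is sp² and brings one electron to the p orbital; the carbocation has an empty p orbital), so the π system is cyclic and fully conjugated.
Tallying contributions gives 1 × 2 = 2 from the double-bond unit + 0 from the C(methyl)(+) atom = 2.
With 2 π electrons (n = 0), the Hückel 4n+2 condition holds.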